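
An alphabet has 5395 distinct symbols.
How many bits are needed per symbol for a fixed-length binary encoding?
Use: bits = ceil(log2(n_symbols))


log2(5395) = 12.3974
Bracket: 2^12 = 4096 < 5395 <= 2^13 = 8192
So ceil(log2(5395)) = 13

bits = ceil(log2(5395)) = ceil(12.3974) = 13 bits


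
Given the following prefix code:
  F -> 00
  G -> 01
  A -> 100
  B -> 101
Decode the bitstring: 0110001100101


Decoding step by step:
Bits 01 -> G
Bits 100 -> A
Bits 01 -> G
Bits 100 -> A
Bits 101 -> B


Decoded message: GAGAB


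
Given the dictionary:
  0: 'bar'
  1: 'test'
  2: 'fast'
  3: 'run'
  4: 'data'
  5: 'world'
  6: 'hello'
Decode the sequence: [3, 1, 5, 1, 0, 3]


Look up each index in the dictionary:
  3 -> 'run'
  1 -> 'test'
  5 -> 'world'
  1 -> 'test'
  0 -> 'bar'
  3 -> 'run'

Decoded: "run test world test bar run"


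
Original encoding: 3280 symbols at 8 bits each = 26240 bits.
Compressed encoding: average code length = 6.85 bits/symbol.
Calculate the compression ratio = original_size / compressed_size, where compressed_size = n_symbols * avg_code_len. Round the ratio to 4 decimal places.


original_size = n_symbols * orig_bits = 3280 * 8 = 26240 bits
compressed_size = n_symbols * avg_code_len = 3280 * 6.85 = 22468.0 bits
ratio = original_size / compressed_size = 26240 / 22468.0 = 1.1679

Compression ratio = 1.1679


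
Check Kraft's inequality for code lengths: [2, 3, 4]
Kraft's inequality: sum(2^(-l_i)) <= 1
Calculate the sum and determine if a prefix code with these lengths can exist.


Sum = 2^(-2) + 2^(-3) + 2^(-4)
    = 0.25 + 0.125 + 0.0625
    = 7/16 = 0.4375
Since 0.4375 <= 1, Kraft's inequality IS satisfied.
A prefix code with these lengths CAN exist.

Kraft sum = 0.4375. Satisfied.


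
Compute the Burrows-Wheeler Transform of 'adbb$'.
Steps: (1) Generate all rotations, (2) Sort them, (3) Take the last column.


Rotations (sorted):
  0: $adbb -> last char: b
  1: adbb$ -> last char: $
  2: b$adb -> last char: b
  3: bb$ad -> last char: d
  4: dbb$a -> last char: a


BWT = b$bda


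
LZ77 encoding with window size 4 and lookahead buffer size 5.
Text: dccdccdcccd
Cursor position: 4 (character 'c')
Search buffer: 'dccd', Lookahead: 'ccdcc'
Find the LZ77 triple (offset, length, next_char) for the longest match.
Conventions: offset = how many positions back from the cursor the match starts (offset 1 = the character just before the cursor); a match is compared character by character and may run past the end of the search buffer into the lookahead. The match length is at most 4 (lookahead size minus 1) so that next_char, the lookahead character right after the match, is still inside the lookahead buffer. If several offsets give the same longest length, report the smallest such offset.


Try each offset into the search buffer:
  offset=1 (pos 3, char 'd'): match length 0
  offset=2 (pos 2, char 'c'): match length 1
  offset=3 (pos 1, char 'c'): match length 4
  offset=4 (pos 0, char 'd'): match length 0
Longest match has length 4 at offset 3.
next_char = character at position 4 + 4 = 8 -> 'c'

Best match: offset=3, length=4 (matching 'ccdc' starting at position 1)
LZ77 triple: (3, 4, 'c')


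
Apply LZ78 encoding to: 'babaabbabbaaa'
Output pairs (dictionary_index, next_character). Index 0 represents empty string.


LZ78 encoding steps:
Dictionary: {0: ''}
Step 1: w='' (idx 0), next='b' -> output (0, 'b'), add 'b' as idx 1
Step 2: w='' (idx 0), next='a' -> output (0, 'a'), add 'a' as idx 2
Step 3: w='b' (idx 1), next='a' -> output (1, 'a'), add 'ba' as idx 3
Step 4: w='a' (idx 2), next='b' -> output (2, 'b'), add 'ab' as idx 4
Step 5: w='ba' (idx 3), next='b' -> output (3, 'b'), add 'bab' as idx 5
Step 6: w='ba' (idx 3), next='a' -> output (3, 'a'), add 'baa' as idx 6
Step 7: w='a' (idx 2), end of input -> output (2, '')


Encoded: [(0, 'b'), (0, 'a'), (1, 'a'), (2, 'b'), (3, 'b'), (3, 'a'), (2, '')]


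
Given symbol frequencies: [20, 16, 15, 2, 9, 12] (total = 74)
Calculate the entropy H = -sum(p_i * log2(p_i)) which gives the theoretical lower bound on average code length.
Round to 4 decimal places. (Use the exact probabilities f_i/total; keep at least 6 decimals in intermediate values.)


Per-symbol terms -p_i * log2(p_i) with p_i = f_i/74:
  p = 20/74 = 0.270270: log2(p) = -1.887525, -p*log2(p) = 0.510142
  p = 16/74 = 0.216216: log2(p) = -2.209453, -p*log2(p) = 0.477720
  p = 15/74 = 0.202703: log2(p) = -2.302563, -p*log2(p) = 0.466736
  p = 2/74 = 0.027027: log2(p) = -5.209453, -p*log2(p) = 0.140796
  p = 9/74 = 0.121622: log2(p) = -3.039528, -p*log2(p) = 0.369672
  p = 12/74 = 0.162162: log2(p) = -2.624491, -p*log2(p) = 0.425593
H = 0.510142 + 0.477720 + 0.466736 + 0.140796 + 0.369672 + 0.425593 = 2.390659

H = 2.3907 bits/symbol


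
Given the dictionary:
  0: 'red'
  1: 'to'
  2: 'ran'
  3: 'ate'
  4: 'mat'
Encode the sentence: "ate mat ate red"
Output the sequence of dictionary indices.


Look up each word in the dictionary:
  'ate' -> 3
  'mat' -> 4
  'ate' -> 3
  'red' -> 0

Encoded: [3, 4, 3, 0]


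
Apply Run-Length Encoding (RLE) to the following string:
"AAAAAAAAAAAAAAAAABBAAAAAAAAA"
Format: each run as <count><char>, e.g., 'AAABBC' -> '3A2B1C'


Scanning runs left to right:
  i=0: run of 'A' x 17 -> '17A'
  i=17: run of 'B' x 2 -> '2B'
  i=19: run of 'A' x 9 -> '9A'

RLE = 17A2B9A


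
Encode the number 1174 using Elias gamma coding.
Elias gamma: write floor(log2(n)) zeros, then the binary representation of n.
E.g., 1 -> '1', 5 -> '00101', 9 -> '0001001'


num_bits = floor(log2(1174)) + 1 = 11
leading_zeros = num_bits - 1 = 10
binary(1174) = 10010010110

Elias gamma(1174) = '0000000000' + '10010010110' = 000000000010010010110 (21 bits)


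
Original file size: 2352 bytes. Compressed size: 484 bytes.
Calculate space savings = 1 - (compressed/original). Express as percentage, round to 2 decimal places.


ratio = compressed/original = 484/2352 = 0.205782
savings = 1 - ratio = 1 - 0.205782 = 0.794218
as a percentage: 0.794218 * 100 = 79.42%

Space savings = 1 - 484/2352 = 79.42%


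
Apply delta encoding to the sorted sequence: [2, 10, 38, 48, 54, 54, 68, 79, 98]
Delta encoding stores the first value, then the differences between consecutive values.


First value: 2
Deltas:
  10 - 2 = 8
  38 - 10 = 28
  48 - 38 = 10
  54 - 48 = 6
  54 - 54 = 0
  68 - 54 = 14
  79 - 68 = 11
  98 - 79 = 19


Delta encoded: [2, 8, 28, 10, 6, 0, 14, 11, 19]


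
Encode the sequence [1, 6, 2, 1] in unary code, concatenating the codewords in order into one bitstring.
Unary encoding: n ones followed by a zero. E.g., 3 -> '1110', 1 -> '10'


Encode each number as n ones followed by a terminating 0:
  1 -> 10 (2 bits)
  6 -> 1111110 (7 bits)
  2 -> 110 (3 bits)
  1 -> 10 (2 bits)
Total length = 2 + 7 + 3 + 2 = 14 bits.

Unary([1, 6, 2, 1]) = 10111111011010 (14 bits)


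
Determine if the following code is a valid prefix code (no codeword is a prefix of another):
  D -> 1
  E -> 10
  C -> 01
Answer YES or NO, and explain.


Checking each pair (does one codeword prefix another?):
  D='1' vs E='10': prefix -- VIOLATION

NO -- this is NOT a valid prefix code. D (1) is a prefix of E (10).


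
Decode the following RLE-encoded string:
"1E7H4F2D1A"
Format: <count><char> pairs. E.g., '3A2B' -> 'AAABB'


Expanding each <count><char> pair:
  1E -> 'E'
  7H -> 'HHHHHHH'
  4F -> 'FFFF'
  2D -> 'DD'
  1A -> 'A'

Decoded = EHHHHHHHFFFFDDA


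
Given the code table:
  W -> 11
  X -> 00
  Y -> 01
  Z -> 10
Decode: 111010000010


Decoding:
11 -> W
10 -> Z
10 -> Z
00 -> X
00 -> X
10 -> Z


Result: WZZXXZ


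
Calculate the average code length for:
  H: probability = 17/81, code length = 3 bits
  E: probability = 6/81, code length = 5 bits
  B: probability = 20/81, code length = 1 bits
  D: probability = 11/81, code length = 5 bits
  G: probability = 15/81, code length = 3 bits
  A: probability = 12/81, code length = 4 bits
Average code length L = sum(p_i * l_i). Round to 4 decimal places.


Weighted contributions p_i * l_i:
  H: (17/81) * 3 = 51/81
  E: (6/81) * 5 = 30/81
  B: (20/81) * 1 = 20/81
  D: (11/81) * 5 = 55/81
  G: (15/81) * 3 = 45/81
  A: (12/81) * 4 = 48/81
Sum = (51 + 30 + 20 + 55 + 45 + 48)/81 = 249/81

L = 249/81 = 3.0741 bits/symbol


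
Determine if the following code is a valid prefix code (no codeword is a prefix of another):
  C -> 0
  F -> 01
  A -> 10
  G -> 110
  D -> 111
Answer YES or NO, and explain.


Checking each pair (does one codeword prefix another?):
  C='0' vs F='01': prefix -- VIOLATION

NO -- this is NOT a valid prefix code. C (0) is a prefix of F (01).


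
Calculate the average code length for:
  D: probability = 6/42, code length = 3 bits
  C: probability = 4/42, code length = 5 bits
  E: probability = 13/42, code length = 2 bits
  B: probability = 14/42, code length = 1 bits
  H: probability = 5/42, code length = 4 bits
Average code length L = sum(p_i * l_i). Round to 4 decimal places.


Weighted contributions p_i * l_i:
  D: (6/42) * 3 = 18/42
  C: (4/42) * 5 = 20/42
  E: (13/42) * 2 = 26/42
  B: (14/42) * 1 = 14/42
  H: (5/42) * 4 = 20/42
Sum = (18 + 20 + 26 + 14 + 20)/42 = 98/42

L = 98/42 = 2.3333 bits/symbol


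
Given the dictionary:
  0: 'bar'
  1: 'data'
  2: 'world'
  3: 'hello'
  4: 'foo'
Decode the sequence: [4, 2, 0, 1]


Look up each index in the dictionary:
  4 -> 'foo'
  2 -> 'world'
  0 -> 'bar'
  1 -> 'data'

Decoded: "foo world bar data"


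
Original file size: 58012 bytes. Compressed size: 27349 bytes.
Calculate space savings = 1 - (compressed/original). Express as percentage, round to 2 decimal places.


ratio = compressed/original = 27349/58012 = 0.471437
savings = 1 - ratio = 1 - 0.471437 = 0.528563
as a percentage: 0.528563 * 100 = 52.86%

Space savings = 1 - 27349/58012 = 52.86%


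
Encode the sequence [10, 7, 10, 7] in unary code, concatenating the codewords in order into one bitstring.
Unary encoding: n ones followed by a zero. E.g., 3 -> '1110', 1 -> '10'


Encode each number as n ones followed by a terminating 0:
  10 -> 11111111110 (11 bits)
  7 -> 11111110 (8 bits)
  10 -> 11111111110 (11 bits)
  7 -> 11111110 (8 bits)
Total length = 11 + 8 + 11 + 8 = 38 bits.

Unary([10, 7, 10, 7]) = 11111111110111111101111111111011111110 (38 bits)


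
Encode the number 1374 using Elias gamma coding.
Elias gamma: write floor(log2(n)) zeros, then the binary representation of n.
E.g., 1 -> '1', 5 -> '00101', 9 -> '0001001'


num_bits = floor(log2(1374)) + 1 = 11
leading_zeros = num_bits - 1 = 10
binary(1374) = 10101011110

Elias gamma(1374) = '0000000000' + '10101011110' = 000000000010101011110 (21 bits)


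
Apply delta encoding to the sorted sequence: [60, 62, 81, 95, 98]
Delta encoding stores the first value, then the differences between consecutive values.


First value: 60
Deltas:
  62 - 60 = 2
  81 - 62 = 19
  95 - 81 = 14
  98 - 95 = 3


Delta encoded: [60, 2, 19, 14, 3]


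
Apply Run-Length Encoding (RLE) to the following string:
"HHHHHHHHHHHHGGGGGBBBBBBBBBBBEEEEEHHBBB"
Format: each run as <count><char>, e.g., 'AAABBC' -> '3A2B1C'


Scanning runs left to right:
  i=0: run of 'H' x 12 -> '12H'
  i=12: run of 'G' x 5 -> '5G'
  i=17: run of 'B' x 11 -> '11B'
  i=28: run of 'E' x 5 -> '5E'
  i=33: run of 'H' x 2 -> '2H'
  i=35: run of 'B' x 3 -> '3B'

RLE = 12H5G11B5E2H3B


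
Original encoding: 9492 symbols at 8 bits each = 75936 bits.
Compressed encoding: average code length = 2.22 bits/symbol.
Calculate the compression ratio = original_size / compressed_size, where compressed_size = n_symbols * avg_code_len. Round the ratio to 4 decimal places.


original_size = n_symbols * orig_bits = 9492 * 8 = 75936 bits
compressed_size = n_symbols * avg_code_len = 9492 * 2.22 = 21072.24 bits
ratio = original_size / compressed_size = 75936 / 21072.24 = 3.6036

Compression ratio = 3.6036


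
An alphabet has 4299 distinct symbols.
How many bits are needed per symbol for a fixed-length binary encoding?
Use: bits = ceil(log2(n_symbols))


log2(4299) = 12.0698
Bracket: 2^12 = 4096 < 4299 <= 2^13 = 8192
So ceil(log2(4299)) = 13

bits = ceil(log2(4299)) = ceil(12.0698) = 13 bits


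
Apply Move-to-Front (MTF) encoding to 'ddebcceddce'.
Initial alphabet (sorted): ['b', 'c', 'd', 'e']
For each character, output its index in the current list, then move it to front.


MTF encoding:
'd': index 2 in ['b', 'c', 'd', 'e'] -> ['d', 'b', 'c', 'e']
'd': index 0 in ['d', 'b', 'c', 'e'] -> ['d', 'b', 'c', 'e']
'e': index 3 in ['d', 'b', 'c', 'e'] -> ['e', 'd', 'b', 'c']
'b': index 2 in ['e', 'd', 'b', 'c'] -> ['b', 'e', 'd', 'c']
'c': index 3 in ['b', 'e', 'd', 'c'] -> ['c', 'b', 'e', 'd']
'c': index 0 in ['c', 'b', 'e', 'd'] -> ['c', 'b', 'e', 'd']
'e': index 2 in ['c', 'b', 'e', 'd'] -> ['e', 'c', 'b', 'd']
'd': index 3 in ['e', 'c', 'b', 'd'] -> ['d', 'e', 'c', 'b']
'd': index 0 in ['d', 'e', 'c', 'b'] -> ['d', 'e', 'c', 'b']
'c': index 2 in ['d', 'e', 'c', 'b'] -> ['c', 'd', 'e', 'b']
'e': index 2 in ['c', 'd', 'e', 'b'] -> ['e', 'c', 'd', 'b']


Output: [2, 0, 3, 2, 3, 0, 2, 3, 0, 2, 2]


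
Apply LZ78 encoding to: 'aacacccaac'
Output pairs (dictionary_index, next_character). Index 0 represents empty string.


LZ78 encoding steps:
Dictionary: {0: ''}
Step 1: w='' (idx 0), next='a' -> output (0, 'a'), add 'a' as idx 1
Step 2: w='a' (idx 1), next='c' -> output (1, 'c'), add 'ac' as idx 2
Step 3: w='ac' (idx 2), next='c' -> output (2, 'c'), add 'acc' as idx 3
Step 4: w='' (idx 0), next='c' -> output (0, 'c'), add 'c' as idx 4
Step 5: w='a' (idx 1), next='a' -> output (1, 'a'), add 'aa' as idx 5
Step 6: w='c' (idx 4), end of input -> output (4, '')


Encoded: [(0, 'a'), (1, 'c'), (2, 'c'), (0, 'c'), (1, 'a'), (4, '')]


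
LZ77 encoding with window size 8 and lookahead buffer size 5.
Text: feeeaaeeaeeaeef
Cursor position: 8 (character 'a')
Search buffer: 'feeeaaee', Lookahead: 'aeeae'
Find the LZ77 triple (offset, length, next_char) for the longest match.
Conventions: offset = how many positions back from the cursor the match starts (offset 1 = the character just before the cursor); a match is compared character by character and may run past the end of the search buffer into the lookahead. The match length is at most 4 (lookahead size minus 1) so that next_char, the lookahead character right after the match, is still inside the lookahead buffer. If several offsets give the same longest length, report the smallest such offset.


Try each offset into the search buffer:
  offset=1 (pos 7, char 'e'): match length 0
  offset=2 (pos 6, char 'e'): match length 0
  offset=3 (pos 5, char 'a'): match length 4
  offset=4 (pos 4, char 'a'): match length 1
  offset=5 (pos 3, char 'e'): match length 0
  offset=6 (pos 2, char 'e'): match length 0
  offset=7 (pos 1, char 'e'): match length 0
  offset=8 (pos 0, char 'f'): match length 0
Longest match has length 4 at offset 3.
next_char = character at position 8 + 4 = 12 -> 'e'

Best match: offset=3, length=4 (matching 'aeea' starting at position 5)
LZ77 triple: (3, 4, 'e')


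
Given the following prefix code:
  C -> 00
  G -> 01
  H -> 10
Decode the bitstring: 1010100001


Decoding step by step:
Bits 10 -> H
Bits 10 -> H
Bits 10 -> H
Bits 00 -> C
Bits 01 -> G


Decoded message: HHHCG


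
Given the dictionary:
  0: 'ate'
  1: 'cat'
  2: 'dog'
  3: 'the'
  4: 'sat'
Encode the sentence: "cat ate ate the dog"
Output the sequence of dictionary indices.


Look up each word in the dictionary:
  'cat' -> 1
  'ate' -> 0
  'ate' -> 0
  'the' -> 3
  'dog' -> 2

Encoded: [1, 0, 0, 3, 2]


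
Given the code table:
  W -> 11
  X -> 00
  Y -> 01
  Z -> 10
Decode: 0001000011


Decoding:
00 -> X
01 -> Y
00 -> X
00 -> X
11 -> W


Result: XYXXW


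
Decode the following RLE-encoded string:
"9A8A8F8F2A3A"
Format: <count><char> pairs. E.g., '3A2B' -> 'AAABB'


Expanding each <count><char> pair:
  9A -> 'AAAAAAAAA'
  8A -> 'AAAAAAAA'
  8F -> 'FFFFFFFF'
  8F -> 'FFFFFFFF'
  2A -> 'AA'
  3A -> 'AAA'

Decoded = AAAAAAAAAAAAAAAAAFFFFFFFFFFFFFFFFAAAAA


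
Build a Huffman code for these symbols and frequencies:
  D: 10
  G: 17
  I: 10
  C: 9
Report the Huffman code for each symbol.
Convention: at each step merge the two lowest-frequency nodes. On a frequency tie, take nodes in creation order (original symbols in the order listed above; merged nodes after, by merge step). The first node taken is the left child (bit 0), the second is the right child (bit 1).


Huffman tree construction:
Step 1: Merge C(9) + D(10) = 19
Step 2: Merge I(10) + G(17) = 27
Step 3: Merge (C+D)(19) + (I+G)(27) = 46
Read each symbol's code off the tree from the root (left child = 0, right child = 1).

Codes:
  D: 01 (length 2)
  G: 11 (length 2)
  I: 10 (length 2)
  C: 00 (length 2)
Average code length: 92/46 = 2.0000 bits/symbol


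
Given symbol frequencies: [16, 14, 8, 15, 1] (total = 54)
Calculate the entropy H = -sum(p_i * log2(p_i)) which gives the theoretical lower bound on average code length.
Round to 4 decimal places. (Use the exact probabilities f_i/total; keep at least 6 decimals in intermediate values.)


Per-symbol terms -p_i * log2(p_i) with p_i = f_i/54:
  p = 16/54 = 0.296296: log2(p) = -1.754888, -p*log2(p) = 0.519967
  p = 14/54 = 0.259259: log2(p) = -1.947533, -p*log2(p) = 0.504916
  p = 8/54 = 0.148148: log2(p) = -2.754888, -p*log2(p) = 0.408131
  p = 15/54 = 0.277778: log2(p) = -1.847997, -p*log2(p) = 0.513332
  p = 1/54 = 0.018519: log2(p) = -5.754888, -p*log2(p) = 0.106572
H = 0.519967 + 0.504916 + 0.408131 + 0.513332 + 0.106572 = 2.052918

H = 2.0529 bits/symbol


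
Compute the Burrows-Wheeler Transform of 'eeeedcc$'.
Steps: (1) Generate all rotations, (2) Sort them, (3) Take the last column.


Rotations (sorted):
  0: $eeeedcc -> last char: c
  1: c$eeeedc -> last char: c
  2: cc$eeeed -> last char: d
  3: dcc$eeee -> last char: e
  4: edcc$eee -> last char: e
  5: eedcc$ee -> last char: e
  6: eeedcc$e -> last char: e
  7: eeeedcc$ -> last char: $


BWT = ccdeeee$


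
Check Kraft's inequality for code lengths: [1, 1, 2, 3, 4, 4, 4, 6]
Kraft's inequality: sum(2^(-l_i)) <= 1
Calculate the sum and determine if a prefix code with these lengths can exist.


Sum = 2^(-1) + 2^(-1) + 2^(-2) + 2^(-3) + 2^(-4) + 2^(-4) + 2^(-4) + 2^(-6)
    = 0.5 + 0.5 + 0.25 + 0.125 + 0.0625 + 0.0625 + 0.0625 + 0.015625
    = 101/64 = 1.578125
Since 1.578125 > 1, Kraft's inequality is NOT satisfied.
A prefix code with these lengths CANNOT exist.

Kraft sum = 1.578125. Not satisfied.


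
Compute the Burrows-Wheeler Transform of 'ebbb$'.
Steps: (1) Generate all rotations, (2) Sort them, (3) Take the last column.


Rotations (sorted):
  0: $ebbb -> last char: b
  1: b$ebb -> last char: b
  2: bb$eb -> last char: b
  3: bbb$e -> last char: e
  4: ebbb$ -> last char: $


BWT = bbbe$


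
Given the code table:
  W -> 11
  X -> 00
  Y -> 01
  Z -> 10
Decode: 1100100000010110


Decoding:
11 -> W
00 -> X
10 -> Z
00 -> X
00 -> X
01 -> Y
01 -> Y
10 -> Z


Result: WXZXXYYZ


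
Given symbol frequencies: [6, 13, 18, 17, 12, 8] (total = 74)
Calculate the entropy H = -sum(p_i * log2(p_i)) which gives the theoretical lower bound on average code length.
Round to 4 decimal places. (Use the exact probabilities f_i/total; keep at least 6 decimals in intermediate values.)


Per-symbol terms -p_i * log2(p_i) with p_i = f_i/74:
  p = 6/74 = 0.081081: log2(p) = -3.624491, -p*log2(p) = 0.293878
  p = 13/74 = 0.175676: log2(p) = -2.509014, -p*log2(p) = 0.440773
  p = 18/74 = 0.243243: log2(p) = -2.039528, -p*log2(p) = 0.496101
  p = 17/74 = 0.229730: log2(p) = -2.121991, -p*log2(p) = 0.487484
  p = 12/74 = 0.162162: log2(p) = -2.624491, -p*log2(p) = 0.425593
  p = 8/74 = 0.108108: log2(p) = -3.209453, -p*log2(p) = 0.346968
H = 0.293878 + 0.440773 + 0.496101 + 0.487484 + 0.425593 + 0.346968 = 2.490797

H = 2.4908 bits/symbol


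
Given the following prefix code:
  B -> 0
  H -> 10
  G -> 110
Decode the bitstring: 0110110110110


Decoding step by step:
Bits 0 -> B
Bits 110 -> G
Bits 110 -> G
Bits 110 -> G
Bits 110 -> G


Decoded message: BGGGG


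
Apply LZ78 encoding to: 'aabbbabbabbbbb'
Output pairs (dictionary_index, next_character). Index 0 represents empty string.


LZ78 encoding steps:
Dictionary: {0: ''}
Step 1: w='' (idx 0), next='a' -> output (0, 'a'), add 'a' as idx 1
Step 2: w='a' (idx 1), next='b' -> output (1, 'b'), add 'ab' as idx 2
Step 3: w='' (idx 0), next='b' -> output (0, 'b'), add 'b' as idx 3
Step 4: w='b' (idx 3), next='a' -> output (3, 'a'), add 'ba' as idx 4
Step 5: w='b' (idx 3), next='b' -> output (3, 'b'), add 'bb' as idx 5
Step 6: w='ab' (idx 2), next='b' -> output (2, 'b'), add 'abb' as idx 6
Step 7: w='bb' (idx 5), next='b' -> output (5, 'b'), add 'bbb' as idx 7


Encoded: [(0, 'a'), (1, 'b'), (0, 'b'), (3, 'a'), (3, 'b'), (2, 'b'), (5, 'b')]


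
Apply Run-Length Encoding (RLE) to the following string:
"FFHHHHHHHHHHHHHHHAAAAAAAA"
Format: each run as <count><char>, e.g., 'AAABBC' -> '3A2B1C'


Scanning runs left to right:
  i=0: run of 'F' x 2 -> '2F'
  i=2: run of 'H' x 15 -> '15H'
  i=17: run of 'A' x 8 -> '8A'

RLE = 2F15H8A


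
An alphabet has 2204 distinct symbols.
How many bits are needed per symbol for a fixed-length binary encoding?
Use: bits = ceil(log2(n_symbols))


log2(2204) = 11.1059
Bracket: 2^11 = 2048 < 2204 <= 2^12 = 4096
So ceil(log2(2204)) = 12

bits = ceil(log2(2204)) = ceil(11.1059) = 12 bits


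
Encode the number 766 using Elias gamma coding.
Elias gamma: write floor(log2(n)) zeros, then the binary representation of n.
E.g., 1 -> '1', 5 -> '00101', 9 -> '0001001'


num_bits = floor(log2(766)) + 1 = 10
leading_zeros = num_bits - 1 = 9
binary(766) = 1011111110

Elias gamma(766) = '000000000' + '1011111110' = 0000000001011111110 (19 bits)


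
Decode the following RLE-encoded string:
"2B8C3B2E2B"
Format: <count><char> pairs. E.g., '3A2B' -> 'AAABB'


Expanding each <count><char> pair:
  2B -> 'BB'
  8C -> 'CCCCCCCC'
  3B -> 'BBB'
  2E -> 'EE'
  2B -> 'BB'

Decoded = BBCCCCCCCCBBBEEBB


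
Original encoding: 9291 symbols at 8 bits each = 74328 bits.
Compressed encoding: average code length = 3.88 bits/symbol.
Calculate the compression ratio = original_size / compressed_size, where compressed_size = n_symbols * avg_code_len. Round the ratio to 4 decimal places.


original_size = n_symbols * orig_bits = 9291 * 8 = 74328 bits
compressed_size = n_symbols * avg_code_len = 9291 * 3.88 = 36049.08 bits
ratio = original_size / compressed_size = 74328 / 36049.08 = 2.0619

Compression ratio = 2.0619


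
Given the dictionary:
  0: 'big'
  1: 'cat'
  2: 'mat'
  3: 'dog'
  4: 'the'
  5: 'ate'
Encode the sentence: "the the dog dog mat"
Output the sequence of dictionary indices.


Look up each word in the dictionary:
  'the' -> 4
  'the' -> 4
  'dog' -> 3
  'dog' -> 3
  'mat' -> 2

Encoded: [4, 4, 3, 3, 2]


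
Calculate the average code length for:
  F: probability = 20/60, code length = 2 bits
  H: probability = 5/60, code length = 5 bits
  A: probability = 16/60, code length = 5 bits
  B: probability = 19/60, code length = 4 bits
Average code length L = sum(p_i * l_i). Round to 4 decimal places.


Weighted contributions p_i * l_i:
  F: (20/60) * 2 = 40/60
  H: (5/60) * 5 = 25/60
  A: (16/60) * 5 = 80/60
  B: (19/60) * 4 = 76/60
Sum = (40 + 25 + 80 + 76)/60 = 221/60

L = 221/60 = 3.6833 bits/symbol


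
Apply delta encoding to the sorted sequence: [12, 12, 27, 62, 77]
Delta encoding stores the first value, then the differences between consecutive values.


First value: 12
Deltas:
  12 - 12 = 0
  27 - 12 = 15
  62 - 27 = 35
  77 - 62 = 15


Delta encoded: [12, 0, 15, 35, 15]


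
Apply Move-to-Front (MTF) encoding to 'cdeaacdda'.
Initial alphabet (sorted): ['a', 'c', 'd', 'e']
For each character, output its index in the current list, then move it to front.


MTF encoding:
'c': index 1 in ['a', 'c', 'd', 'e'] -> ['c', 'a', 'd', 'e']
'd': index 2 in ['c', 'a', 'd', 'e'] -> ['d', 'c', 'a', 'e']
'e': index 3 in ['d', 'c', 'a', 'e'] -> ['e', 'd', 'c', 'a']
'a': index 3 in ['e', 'd', 'c', 'a'] -> ['a', 'e', 'd', 'c']
'a': index 0 in ['a', 'e', 'd', 'c'] -> ['a', 'e', 'd', 'c']
'c': index 3 in ['a', 'e', 'd', 'c'] -> ['c', 'a', 'e', 'd']
'd': index 3 in ['c', 'a', 'e', 'd'] -> ['d', 'c', 'a', 'e']
'd': index 0 in ['d', 'c', 'a', 'e'] -> ['d', 'c', 'a', 'e']
'a': index 2 in ['d', 'c', 'a', 'e'] -> ['a', 'd', 'c', 'e']


Output: [1, 2, 3, 3, 0, 3, 3, 0, 2]


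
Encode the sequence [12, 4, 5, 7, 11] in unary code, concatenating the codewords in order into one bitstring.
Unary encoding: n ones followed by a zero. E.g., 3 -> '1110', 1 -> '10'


Encode each number as n ones followed by a terminating 0:
  12 -> 1111111111110 (13 bits)
  4 -> 11110 (5 bits)
  5 -> 111110 (6 bits)
  7 -> 11111110 (8 bits)
  11 -> 111111111110 (12 bits)
Total length = 13 + 5 + 6 + 8 + 12 = 44 bits.

Unary([12, 4, 5, 7, 11]) = 11111111111101111011111011111110111111111110 (44 bits)


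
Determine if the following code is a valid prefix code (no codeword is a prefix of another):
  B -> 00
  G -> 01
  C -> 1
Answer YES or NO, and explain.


Checking each pair (does one codeword prefix another?):
  B='00' vs G='01': no prefix
  B='00' vs C='1': no prefix
  G='01' vs B='00': no prefix
  G='01' vs C='1': no prefix
  C='1' vs B='00': no prefix
  C='1' vs G='01': no prefix
No violation found over all pairs.

YES -- this is a valid prefix code. No codeword is a prefix of any other codeword.


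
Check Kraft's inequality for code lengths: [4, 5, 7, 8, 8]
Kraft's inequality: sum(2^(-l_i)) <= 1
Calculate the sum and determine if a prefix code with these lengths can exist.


Sum = 2^(-4) + 2^(-5) + 2^(-7) + 2^(-8) + 2^(-8)
    = 0.0625 + 0.03125 + 0.0078125 + 0.00390625 + 0.00390625
    = 28/256 = 0.109375
Since 0.109375 <= 1, Kraft's inequality IS satisfied.
A prefix code with these lengths CAN exist.

Kraft sum = 0.109375. Satisfied.


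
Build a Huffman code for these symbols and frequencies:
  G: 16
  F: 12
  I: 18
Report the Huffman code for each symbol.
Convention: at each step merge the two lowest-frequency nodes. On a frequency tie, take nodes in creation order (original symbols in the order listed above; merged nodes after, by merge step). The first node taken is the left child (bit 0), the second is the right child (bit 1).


Huffman tree construction:
Step 1: Merge F(12) + G(16) = 28
Step 2: Merge I(18) + (F+G)(28) = 46
Read each symbol's code off the tree from the root (left child = 0, right child = 1).

Codes:
  G: 11 (length 2)
  F: 10 (length 2)
  I: 0 (length 1)
Average code length: 74/46 = 1.6087 bits/symbol


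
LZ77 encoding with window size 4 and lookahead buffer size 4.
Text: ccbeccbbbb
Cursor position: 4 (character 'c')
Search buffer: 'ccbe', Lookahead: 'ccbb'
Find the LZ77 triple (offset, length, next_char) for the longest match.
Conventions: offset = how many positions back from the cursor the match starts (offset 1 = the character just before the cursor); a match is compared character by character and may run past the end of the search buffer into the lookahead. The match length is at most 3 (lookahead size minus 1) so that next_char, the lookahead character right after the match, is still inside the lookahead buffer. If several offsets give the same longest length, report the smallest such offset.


Try each offset into the search buffer:
  offset=1 (pos 3, char 'e'): match length 0
  offset=2 (pos 2, char 'b'): match length 0
  offset=3 (pos 1, char 'c'): match length 1
  offset=4 (pos 0, char 'c'): match length 3
Longest match has length 3 at offset 4.
next_char = character at position 4 + 3 = 7 -> 'b'

Best match: offset=4, length=3 (matching 'ccb' starting at position 0)
LZ77 triple: (4, 3, 'b')


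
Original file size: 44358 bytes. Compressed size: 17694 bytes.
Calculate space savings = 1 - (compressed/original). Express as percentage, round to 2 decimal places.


ratio = compressed/original = 17694/44358 = 0.398891
savings = 1 - ratio = 1 - 0.398891 = 0.601109
as a percentage: 0.601109 * 100 = 60.11%

Space savings = 1 - 17694/44358 = 60.11%


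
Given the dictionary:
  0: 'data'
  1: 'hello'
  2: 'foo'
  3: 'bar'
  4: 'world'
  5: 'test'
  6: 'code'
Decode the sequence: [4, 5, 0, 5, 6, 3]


Look up each index in the dictionary:
  4 -> 'world'
  5 -> 'test'
  0 -> 'data'
  5 -> 'test'
  6 -> 'code'
  3 -> 'bar'

Decoded: "world test data test code bar"


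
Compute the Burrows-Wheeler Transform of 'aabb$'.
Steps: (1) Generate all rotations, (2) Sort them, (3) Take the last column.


Rotations (sorted):
  0: $aabb -> last char: b
  1: aabb$ -> last char: $
  2: abb$a -> last char: a
  3: b$aab -> last char: b
  4: bb$aa -> last char: a


BWT = b$aba


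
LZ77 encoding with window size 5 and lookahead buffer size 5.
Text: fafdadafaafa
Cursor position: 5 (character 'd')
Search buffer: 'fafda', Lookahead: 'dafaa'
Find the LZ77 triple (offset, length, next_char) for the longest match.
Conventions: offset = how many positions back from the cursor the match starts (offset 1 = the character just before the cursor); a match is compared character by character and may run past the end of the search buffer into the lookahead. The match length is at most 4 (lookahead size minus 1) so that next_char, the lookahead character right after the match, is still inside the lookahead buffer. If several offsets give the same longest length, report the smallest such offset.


Try each offset into the search buffer:
  offset=1 (pos 4, char 'a'): match length 0
  offset=2 (pos 3, char 'd'): match length 2
  offset=3 (pos 2, char 'f'): match length 0
  offset=4 (pos 1, char 'a'): match length 0
  offset=5 (pos 0, char 'f'): match length 0
Longest match has length 2 at offset 2.
next_char = character at position 5 + 2 = 7 -> 'f'

Best match: offset=2, length=2 (matching 'da' starting at position 3)
LZ77 triple: (2, 2, 'f')


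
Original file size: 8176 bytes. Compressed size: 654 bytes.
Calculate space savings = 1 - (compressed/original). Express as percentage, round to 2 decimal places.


ratio = compressed/original = 654/8176 = 0.07999
savings = 1 - ratio = 1 - 0.07999 = 0.92001
as a percentage: 0.92001 * 100 = 92.0%

Space savings = 1 - 654/8176 = 92.0%


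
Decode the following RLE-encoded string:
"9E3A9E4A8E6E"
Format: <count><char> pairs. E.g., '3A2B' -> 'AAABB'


Expanding each <count><char> pair:
  9E -> 'EEEEEEEEE'
  3A -> 'AAA'
  9E -> 'EEEEEEEEE'
  4A -> 'AAAA'
  8E -> 'EEEEEEEE'
  6E -> 'EEEEEE'

Decoded = EEEEEEEEEAAAEEEEEEEEEAAAAEEEEEEEEEEEEEE


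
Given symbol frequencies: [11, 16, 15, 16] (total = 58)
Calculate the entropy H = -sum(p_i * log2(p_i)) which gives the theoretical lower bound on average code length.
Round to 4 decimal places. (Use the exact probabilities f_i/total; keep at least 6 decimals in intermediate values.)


Per-symbol terms -p_i * log2(p_i) with p_i = f_i/58:
  p = 11/58 = 0.189655: log2(p) = -2.398549, -p*log2(p) = 0.454897
  p = 16/58 = 0.275862: log2(p) = -1.857981, -p*log2(p) = 0.512546
  p = 15/58 = 0.258621: log2(p) = -1.951090, -p*log2(p) = 0.504592
  p = 16/58 = 0.275862: log2(p) = -1.857981, -p*log2(p) = 0.512546
H = 0.454897 + 0.512546 + 0.504592 + 0.512546 = 1.984581

H = 1.9846 bits/symbol


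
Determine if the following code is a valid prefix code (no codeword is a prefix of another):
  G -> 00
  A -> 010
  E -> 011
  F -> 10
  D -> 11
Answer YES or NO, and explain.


Checking each pair (does one codeword prefix another?):
  G='00' vs A='010': no prefix
  G='00' vs E='011': no prefix
  G='00' vs F='10': no prefix
  G='00' vs D='11': no prefix
  A='010' vs G='00': no prefix
  A='010' vs E='011': no prefix
  A='010' vs F='10': no prefix
  A='010' vs D='11': no prefix
  E='011' vs G='00': no prefix
  E='011' vs A='010': no prefix
  E='011' vs F='10': no prefix
  E='011' vs D='11': no prefix
  F='10' vs G='00': no prefix
  F='10' vs A='010': no prefix
  F='10' vs E='011': no prefix
  F='10' vs D='11': no prefix
  D='11' vs G='00': no prefix
  D='11' vs A='010': no prefix
  D='11' vs E='011': no prefix
  D='11' vs F='10': no prefix
No violation found over all pairs.

YES -- this is a valid prefix code. No codeword is a prefix of any other codeword.


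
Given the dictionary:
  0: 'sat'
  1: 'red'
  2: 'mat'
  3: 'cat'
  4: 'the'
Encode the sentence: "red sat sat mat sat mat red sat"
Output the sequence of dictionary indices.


Look up each word in the dictionary:
  'red' -> 1
  'sat' -> 0
  'sat' -> 0
  'mat' -> 2
  'sat' -> 0
  'mat' -> 2
  'red' -> 1
  'sat' -> 0

Encoded: [1, 0, 0, 2, 0, 2, 1, 0]


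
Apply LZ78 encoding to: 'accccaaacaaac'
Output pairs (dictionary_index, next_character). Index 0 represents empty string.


LZ78 encoding steps:
Dictionary: {0: ''}
Step 1: w='' (idx 0), next='a' -> output (0, 'a'), add 'a' as idx 1
Step 2: w='' (idx 0), next='c' -> output (0, 'c'), add 'c' as idx 2
Step 3: w='c' (idx 2), next='c' -> output (2, 'c'), add 'cc' as idx 3
Step 4: w='c' (idx 2), next='a' -> output (2, 'a'), add 'ca' as idx 4
Step 5: w='a' (idx 1), next='a' -> output (1, 'a'), add 'aa' as idx 5
Step 6: w='ca' (idx 4), next='a' -> output (4, 'a'), add 'caa' as idx 6
Step 7: w='a' (idx 1), next='c' -> output (1, 'c'), add 'ac' as idx 7


Encoded: [(0, 'a'), (0, 'c'), (2, 'c'), (2, 'a'), (1, 'a'), (4, 'a'), (1, 'c')]


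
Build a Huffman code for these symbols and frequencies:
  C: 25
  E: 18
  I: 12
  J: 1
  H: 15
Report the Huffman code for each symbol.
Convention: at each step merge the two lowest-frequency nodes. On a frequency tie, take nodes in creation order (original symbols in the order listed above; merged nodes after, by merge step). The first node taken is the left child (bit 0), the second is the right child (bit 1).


Huffman tree construction:
Step 1: Merge J(1) + I(12) = 13
Step 2: Merge (J+I)(13) + H(15) = 28
Step 3: Merge E(18) + C(25) = 43
Step 4: Merge ((J+I)+H)(28) + (E+C)(43) = 71
Read each symbol's code off the tree from the root (left child = 0, right child = 1).

Codes:
  C: 11 (length 2)
  E: 10 (length 2)
  I: 001 (length 3)
  J: 000 (length 3)
  H: 01 (length 2)
Average code length: 155/71 = 2.1831 bits/symbol


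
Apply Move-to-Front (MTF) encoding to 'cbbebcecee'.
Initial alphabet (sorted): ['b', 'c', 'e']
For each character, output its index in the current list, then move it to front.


MTF encoding:
'c': index 1 in ['b', 'c', 'e'] -> ['c', 'b', 'e']
'b': index 1 in ['c', 'b', 'e'] -> ['b', 'c', 'e']
'b': index 0 in ['b', 'c', 'e'] -> ['b', 'c', 'e']
'e': index 2 in ['b', 'c', 'e'] -> ['e', 'b', 'c']
'b': index 1 in ['e', 'b', 'c'] -> ['b', 'e', 'c']
'c': index 2 in ['b', 'e', 'c'] -> ['c', 'b', 'e']
'e': index 2 in ['c', 'b', 'e'] -> ['e', 'c', 'b']
'c': index 1 in ['e', 'c', 'b'] -> ['c', 'e', 'b']
'e': index 1 in ['c', 'e', 'b'] -> ['e', 'c', 'b']
'e': index 0 in ['e', 'c', 'b'] -> ['e', 'c', 'b']


Output: [1, 1, 0, 2, 1, 2, 2, 1, 1, 0]


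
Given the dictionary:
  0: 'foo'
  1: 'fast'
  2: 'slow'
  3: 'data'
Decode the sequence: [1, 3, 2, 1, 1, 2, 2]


Look up each index in the dictionary:
  1 -> 'fast'
  3 -> 'data'
  2 -> 'slow'
  1 -> 'fast'
  1 -> 'fast'
  2 -> 'slow'
  2 -> 'slow'

Decoded: "fast data slow fast fast slow slow"


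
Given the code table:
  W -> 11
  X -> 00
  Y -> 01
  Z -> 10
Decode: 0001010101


Decoding:
00 -> X
01 -> Y
01 -> Y
01 -> Y
01 -> Y


Result: XYYYY


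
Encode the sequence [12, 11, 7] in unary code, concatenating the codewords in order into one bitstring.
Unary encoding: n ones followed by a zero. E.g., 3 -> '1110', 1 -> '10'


Encode each number as n ones followed by a terminating 0:
  12 -> 1111111111110 (13 bits)
  11 -> 111111111110 (12 bits)
  7 -> 11111110 (8 bits)
Total length = 13 + 12 + 8 = 33 bits.

Unary([12, 11, 7]) = 111111111111011111111111011111110 (33 bits)


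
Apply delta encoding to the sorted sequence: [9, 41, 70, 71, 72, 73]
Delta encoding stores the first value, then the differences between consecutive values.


First value: 9
Deltas:
  41 - 9 = 32
  70 - 41 = 29
  71 - 70 = 1
  72 - 71 = 1
  73 - 72 = 1


Delta encoded: [9, 32, 29, 1, 1, 1]


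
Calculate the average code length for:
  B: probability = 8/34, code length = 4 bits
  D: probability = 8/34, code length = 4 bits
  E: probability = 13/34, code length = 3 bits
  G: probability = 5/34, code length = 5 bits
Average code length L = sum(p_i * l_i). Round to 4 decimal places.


Weighted contributions p_i * l_i:
  B: (8/34) * 4 = 32/34
  D: (8/34) * 4 = 32/34
  E: (13/34) * 3 = 39/34
  G: (5/34) * 5 = 25/34
Sum = (32 + 32 + 39 + 25)/34 = 128/34

L = 128/34 = 3.7647 bits/symbol


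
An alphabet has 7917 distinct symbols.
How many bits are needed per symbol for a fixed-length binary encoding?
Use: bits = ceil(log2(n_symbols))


log2(7917) = 12.9507
Bracket: 2^12 = 4096 < 7917 <= 2^13 = 8192
So ceil(log2(7917)) = 13

bits = ceil(log2(7917)) = ceil(12.9507) = 13 bits


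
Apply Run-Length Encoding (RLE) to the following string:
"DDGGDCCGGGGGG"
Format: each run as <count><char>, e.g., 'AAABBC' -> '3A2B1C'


Scanning runs left to right:
  i=0: run of 'D' x 2 -> '2D'
  i=2: run of 'G' x 2 -> '2G'
  i=4: run of 'D' x 1 -> '1D'
  i=5: run of 'C' x 2 -> '2C'
  i=7: run of 'G' x 6 -> '6G'

RLE = 2D2G1D2C6G


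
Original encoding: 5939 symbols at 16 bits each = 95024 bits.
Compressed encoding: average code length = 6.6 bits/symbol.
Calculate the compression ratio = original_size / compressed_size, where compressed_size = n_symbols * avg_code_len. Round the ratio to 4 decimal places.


original_size = n_symbols * orig_bits = 5939 * 16 = 95024 bits
compressed_size = n_symbols * avg_code_len = 5939 * 6.6 = 39197.4 bits
ratio = original_size / compressed_size = 95024 / 39197.4 = 2.4242

Compression ratio = 2.4242


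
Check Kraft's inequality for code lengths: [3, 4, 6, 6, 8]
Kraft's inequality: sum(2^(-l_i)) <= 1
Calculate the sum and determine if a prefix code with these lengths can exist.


Sum = 2^(-3) + 2^(-4) + 2^(-6) + 2^(-6) + 2^(-8)
    = 0.125 + 0.0625 + 0.015625 + 0.015625 + 0.00390625
    = 57/256 = 0.22265625
Since 0.22265625 <= 1, Kraft's inequality IS satisfied.
A prefix code with these lengths CAN exist.

Kraft sum = 0.22265625. Satisfied.


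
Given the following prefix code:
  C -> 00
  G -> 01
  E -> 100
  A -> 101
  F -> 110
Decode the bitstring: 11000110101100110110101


Decoding step by step:
Bits 110 -> F
Bits 00 -> C
Bits 110 -> F
Bits 101 -> A
Bits 100 -> E
Bits 110 -> F
Bits 110 -> F
Bits 101 -> A


Decoded message: FCFAEFFA


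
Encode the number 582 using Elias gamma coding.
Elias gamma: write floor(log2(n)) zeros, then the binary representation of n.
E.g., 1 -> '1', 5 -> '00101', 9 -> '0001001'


num_bits = floor(log2(582)) + 1 = 10
leading_zeros = num_bits - 1 = 9
binary(582) = 1001000110

Elias gamma(582) = '000000000' + '1001000110' = 0000000001001000110 (19 bits)


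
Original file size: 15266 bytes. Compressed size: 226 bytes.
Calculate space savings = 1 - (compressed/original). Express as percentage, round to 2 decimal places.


ratio = compressed/original = 226/15266 = 0.014804
savings = 1 - ratio = 1 - 0.014804 = 0.985196
as a percentage: 0.985196 * 100 = 98.52%

Space savings = 1 - 226/15266 = 98.52%


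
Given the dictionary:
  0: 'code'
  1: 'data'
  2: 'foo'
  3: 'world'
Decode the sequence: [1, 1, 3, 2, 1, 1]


Look up each index in the dictionary:
  1 -> 'data'
  1 -> 'data'
  3 -> 'world'
  2 -> 'foo'
  1 -> 'data'
  1 -> 'data'

Decoded: "data data world foo data data"


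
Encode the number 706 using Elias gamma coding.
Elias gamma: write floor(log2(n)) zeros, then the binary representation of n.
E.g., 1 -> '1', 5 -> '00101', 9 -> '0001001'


num_bits = floor(log2(706)) + 1 = 10
leading_zeros = num_bits - 1 = 9
binary(706) = 1011000010

Elias gamma(706) = '000000000' + '1011000010' = 0000000001011000010 (19 bits)


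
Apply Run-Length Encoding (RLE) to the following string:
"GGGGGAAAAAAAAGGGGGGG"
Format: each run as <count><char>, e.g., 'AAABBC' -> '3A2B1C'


Scanning runs left to right:
  i=0: run of 'G' x 5 -> '5G'
  i=5: run of 'A' x 8 -> '8A'
  i=13: run of 'G' x 7 -> '7G'

RLE = 5G8A7G
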